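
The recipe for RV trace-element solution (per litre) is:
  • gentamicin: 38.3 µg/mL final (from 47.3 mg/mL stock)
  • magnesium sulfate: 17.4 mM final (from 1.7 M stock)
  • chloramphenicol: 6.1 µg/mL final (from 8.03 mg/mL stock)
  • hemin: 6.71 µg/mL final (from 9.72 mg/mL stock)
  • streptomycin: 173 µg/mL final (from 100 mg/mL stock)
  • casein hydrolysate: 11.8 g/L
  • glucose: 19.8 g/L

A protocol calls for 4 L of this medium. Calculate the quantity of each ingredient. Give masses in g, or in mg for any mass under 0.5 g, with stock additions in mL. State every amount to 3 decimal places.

Working volume: 4 L.
gentamicin: dilute stock: 38.3 µg/mL × 4000 mL ÷ 47300 µg/mL = 3.239 mL
magnesium sulfate: V = C2·V2/C1 = 17.4 mM × 4000 mL ÷ 1700 mM = 40.941 mL
chloramphenicol: V = C2·V2/C1 = 6.1 µg/mL × 4000 mL ÷ 8030 µg/mL = 3.039 mL
hemin: V = C2·V2/C1 = 6.71 µg/mL × 4000 mL ÷ 9720 µg/mL = 2.761 mL
streptomycin: dilute stock: 173 µg/mL × 4000 mL ÷ 100000 µg/mL = 6.920 mL
casein hydrolysate: 11.8 g/L × 4 L = 47.200 g
glucose: 19.8 g/L × 4 L = 79.200 g

gentamicin 3.239 mL; magnesium sulfate 40.941 mL; chloramphenicol 3.039 mL; hemin 2.761 mL; streptomycin 6.920 mL; casein hydrolysate 47.200 g; glucose 79.200 g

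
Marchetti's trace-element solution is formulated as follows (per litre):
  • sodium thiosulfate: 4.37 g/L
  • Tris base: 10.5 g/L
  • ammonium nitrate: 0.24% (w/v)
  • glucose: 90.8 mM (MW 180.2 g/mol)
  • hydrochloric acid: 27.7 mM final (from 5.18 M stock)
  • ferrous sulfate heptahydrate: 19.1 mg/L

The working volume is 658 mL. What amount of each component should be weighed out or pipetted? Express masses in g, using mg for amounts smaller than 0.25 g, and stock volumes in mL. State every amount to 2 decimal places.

sodium thiosulfate 2.88 g; Tris base 6.91 g; ammonium nitrate 1.58 g; glucose 10.77 g; hydrochloric acid 3.52 mL; ferrous sulfate heptahydrate 12.57 mg

Target volume = 658 mL = 0.658 L.
sodium thiosulfate: 4.37 g/L × 0.658 L = 2.88 g
Tris base: 10.5 g/L × 0.658 L = 6.91 g
ammonium nitrate: 0.24% w/v = 2.4 g/L → 2.4 × 0.658 L = 1.58 g
glucose: 90.8 mmol/L × 180.2 g/mol × 0.658 L ÷ 1000 = 10.77 g
hydrochloric acid: C1V1 = C2V2 → 27.7 mM × 658 mL ÷ 5180 mM = 3.52 mL
ferrous sulfate heptahydrate: 19.1 mg/L × 0.658 L = 12.57 mg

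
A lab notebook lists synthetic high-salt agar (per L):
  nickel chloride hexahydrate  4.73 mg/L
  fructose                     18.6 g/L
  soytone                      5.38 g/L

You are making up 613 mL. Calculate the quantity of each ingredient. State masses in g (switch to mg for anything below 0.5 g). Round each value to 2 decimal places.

nickel chloride hexahydrate 2.90 mg; fructose 11.40 g; soytone 3.30 g

Working volume: 613 mL = 0.613 L.
nickel chloride hexahydrate: 4.73 mg/L × 0.613 L = 2.90 mg
fructose: 18.6 g/L × 0.613 L = 11.40 g
soytone: 5.38 g/L × 0.613 L = 3.30 g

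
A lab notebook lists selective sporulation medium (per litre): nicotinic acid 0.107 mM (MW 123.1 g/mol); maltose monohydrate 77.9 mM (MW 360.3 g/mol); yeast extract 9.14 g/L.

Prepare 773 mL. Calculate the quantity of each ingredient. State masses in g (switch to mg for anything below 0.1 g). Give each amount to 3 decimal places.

Target volume = 773 mL = 0.773 L.
nicotinic acid: 0.107 mmol/L × 123.1 mg/mmol × 0.773 L = 10.182 mg
maltose monohydrate: 77.9 mmol/L × 360.3 g/mol × 0.773 L ÷ 1000 = 21.696 g
yeast extract: 9.14 g/L × 0.773 L = 7.065 g

nicotinic acid 10.182 mg; maltose monohydrate 21.696 g; yeast extract 7.065 g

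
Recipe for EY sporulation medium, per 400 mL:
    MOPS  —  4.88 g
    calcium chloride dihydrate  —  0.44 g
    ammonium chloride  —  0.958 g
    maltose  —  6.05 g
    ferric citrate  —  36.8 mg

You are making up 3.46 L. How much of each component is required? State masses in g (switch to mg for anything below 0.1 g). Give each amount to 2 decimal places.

MOPS 42.21 g; calcium chloride dihydrate 3.81 g; ammonium chloride 8.29 g; maltose 52.33 g; ferric citrate 0.32 g

Scale factor = 3460 mL / 400 mL = 8.65.
MOPS: 4.88 g × (3460 mL / 400 mL) = 42.21 g
calcium chloride dihydrate: 0.44 g × (3460 mL / 400 mL) = 3.81 g
ammonium chloride: 0.958 g × (3460 mL / 400 mL) = 8.29 g
maltose: 6.05 g × (3460 mL / 400 mL) = 52.33 g
ferric citrate: 36.8 mg × (3460 mL / 400 mL) = 318.32 mg = 0.32 g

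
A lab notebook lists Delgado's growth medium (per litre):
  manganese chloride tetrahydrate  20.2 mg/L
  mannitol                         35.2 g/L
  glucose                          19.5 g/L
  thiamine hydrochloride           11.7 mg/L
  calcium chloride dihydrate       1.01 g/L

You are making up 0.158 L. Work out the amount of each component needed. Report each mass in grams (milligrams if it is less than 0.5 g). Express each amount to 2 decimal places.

Scale factor relative to 1 L: 0.158.
manganese chloride tetrahydrate: 20.2 mg/L × 0.158 L = 3.19 mg
mannitol: 35.2 g/L × 0.158 L = 5.56 g
glucose: 19.5 g/L × 0.158 L = 3.08 g
thiamine hydrochloride: 11.7 mg/L × 0.158 L = 1.85 mg
calcium chloride dihydrate: 1.01 g/L × 0.158 L = 0.15958 g = 159.58 mg

manganese chloride tetrahydrate 3.19 mg; mannitol 5.56 g; glucose 3.08 g; thiamine hydrochloride 1.85 mg; calcium chloride dihydrate 159.58 mg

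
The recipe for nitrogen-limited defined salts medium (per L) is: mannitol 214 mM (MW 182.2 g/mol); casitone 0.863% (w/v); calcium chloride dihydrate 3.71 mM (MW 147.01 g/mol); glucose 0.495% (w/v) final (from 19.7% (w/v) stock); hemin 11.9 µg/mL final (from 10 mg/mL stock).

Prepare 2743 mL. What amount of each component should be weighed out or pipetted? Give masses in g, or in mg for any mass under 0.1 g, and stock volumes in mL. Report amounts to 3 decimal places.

mannitol 106.952 g; casitone 23.672 g; calcium chloride dihydrate 1.496 g; glucose 68.923 mL; hemin 3.264 mL

Target volume = 2743 mL = 2.743 L.
mannitol: 214 mmol/L × 182.2 g/mol × 2.743 L ÷ 1000 = 106.952 g
casitone: 0.863% w/v = 8.63 g/L → 8.63 × 2.743 L = 23.672 g
calcium chloride dihydrate: 3.71 mmol/L × 147.01 g/mol × 2.743 L ÷ 1000 = 1.496 g
glucose: V = C2·V2/C1 = 0.495% ÷ 19.7% × 2743 mL = 68.923 mL
hemin: C1V1 = C2V2 → 11.9 µg/mL × 2743 mL ÷ 10000 µg/mL = 3.264 mL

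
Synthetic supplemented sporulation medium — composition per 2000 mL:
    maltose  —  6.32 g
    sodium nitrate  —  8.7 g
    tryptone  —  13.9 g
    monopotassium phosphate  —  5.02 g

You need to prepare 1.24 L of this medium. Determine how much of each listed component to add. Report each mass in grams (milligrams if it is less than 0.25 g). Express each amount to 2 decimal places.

maltose 3.92 g; sodium nitrate 5.39 g; tryptone 8.62 g; monopotassium phosphate 3.11 g

Scale factor = 1240 mL / 2000 mL = 0.62.
maltose: 6.32 g × (1240 mL / 2000 mL) = 3.92 g
sodium nitrate: 8.7 g × (1240 mL / 2000 mL) = 5.39 g
tryptone: 13.9 g × (1240 mL / 2000 mL) = 8.62 g
monopotassium phosphate: 5.02 g × (1240 mL / 2000 mL) = 3.11 g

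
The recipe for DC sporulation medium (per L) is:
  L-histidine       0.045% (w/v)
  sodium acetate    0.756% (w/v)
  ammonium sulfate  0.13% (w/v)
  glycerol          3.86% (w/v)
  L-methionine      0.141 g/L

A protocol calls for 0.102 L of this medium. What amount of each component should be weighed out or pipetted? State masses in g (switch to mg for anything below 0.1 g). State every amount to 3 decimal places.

Scale factor relative to 1 L: 0.102.
L-histidine: 0.045% w/v = 0.45 g/L → 0.45 × 0.102 L = 0.0459 g = 45.900 mg
sodium acetate: 0.756% w/v = 7.56 g/L → 7.56 × 0.102 L = 0.771 g
ammonium sulfate: 0.13 g per 100 mL × 102 mL ÷ 100 = 0.133 g
glycerol: 3.86 g per 100 mL × 102 mL ÷ 100 = 3.937 g
L-methionine: 0.141 g/L × 0.102 L = 0.014382 g = 14.382 mg

L-histidine 45.900 mg; sodium acetate 0.771 g; ammonium sulfate 0.133 g; glycerol 3.937 g; L-methionine 14.382 mg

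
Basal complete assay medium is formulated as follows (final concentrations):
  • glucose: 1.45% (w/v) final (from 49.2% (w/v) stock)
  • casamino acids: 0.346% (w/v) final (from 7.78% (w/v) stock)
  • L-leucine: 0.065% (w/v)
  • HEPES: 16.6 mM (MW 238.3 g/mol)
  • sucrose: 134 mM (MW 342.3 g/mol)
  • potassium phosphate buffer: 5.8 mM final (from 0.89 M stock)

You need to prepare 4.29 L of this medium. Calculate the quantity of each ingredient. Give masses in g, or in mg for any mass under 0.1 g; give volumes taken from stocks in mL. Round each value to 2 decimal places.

Working volume: 4.29 L.
glucose: dilute stock: 1.45% ÷ 49.2% × 4290 mL = 126.43 mL
casamino acids: V = C2·V2/C1 = 0.346% ÷ 7.78% × 4290 mL = 190.79 mL
L-leucine: 0.065% w/v = 0.65 g/L → 0.65 × 4.29 L = 2.79 g
HEPES: 16.6 mmol/L × 238.3 g/mol × 4.29 L ÷ 1000 = 16.97 g
sucrose: 134 mmol/L × 342.3 g/mol × 4.29 L ÷ 1000 = 196.77 g
potassium phosphate buffer: V = C2·V2/C1 = 5.8 mM × 4290 mL ÷ 890 mM = 27.96 mL

glucose 126.43 mL; casamino acids 190.79 mL; L-leucine 2.79 g; HEPES 16.97 g; sucrose 196.77 g; potassium phosphate buffer 27.96 mL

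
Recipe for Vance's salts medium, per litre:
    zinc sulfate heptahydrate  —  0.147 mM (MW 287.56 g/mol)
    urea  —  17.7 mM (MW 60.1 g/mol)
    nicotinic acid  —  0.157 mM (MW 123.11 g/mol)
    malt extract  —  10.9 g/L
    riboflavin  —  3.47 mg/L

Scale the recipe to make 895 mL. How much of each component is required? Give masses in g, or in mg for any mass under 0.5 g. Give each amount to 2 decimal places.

zinc sulfate heptahydrate 37.83 mg; urea 0.95 g; nicotinic acid 17.30 mg; malt extract 9.76 g; riboflavin 3.11 mg

Target volume = 895 mL = 0.895 L.
zinc sulfate heptahydrate: 0.147 mmol/L × 287.56 mg/mmol × 0.895 L = 37.83 mg
urea: 17.7 mmol/L × 60.1 g/mol × 0.895 L ÷ 1000 = 0.95 g
nicotinic acid: 0.157 mmol/L × 123.11 mg/mmol × 0.895 L = 17.30 mg
malt extract: 10.9 g/L × 0.895 L = 9.76 g
riboflavin: 3.47 mg/L × 0.895 L = 3.11 mg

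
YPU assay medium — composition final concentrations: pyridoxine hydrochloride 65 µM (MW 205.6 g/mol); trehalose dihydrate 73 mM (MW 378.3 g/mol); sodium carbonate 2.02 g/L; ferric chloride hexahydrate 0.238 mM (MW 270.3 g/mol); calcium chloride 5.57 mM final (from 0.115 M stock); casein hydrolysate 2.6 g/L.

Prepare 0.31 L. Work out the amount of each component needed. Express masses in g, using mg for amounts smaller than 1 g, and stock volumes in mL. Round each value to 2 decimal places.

pyridoxine hydrochloride 4.14 mg; trehalose dihydrate 8.56 g; sodium carbonate 626.20 mg; ferric chloride hexahydrate 19.94 mg; calcium chloride 15.01 mL; casein hydrolysate 806.00 mg

Working volume: 0.31 L.
pyridoxine hydrochloride: 65 µmol/L × 205.6 g/mol × 0.31 L ÷ 1000 = 4.14 mg
trehalose dihydrate: 73 mmol/L × 378.3 g/mol × 0.31 L ÷ 1000 = 8.56 g
sodium carbonate: 2.02 g/L × 0.31 L = 0.6262 g = 626.20 mg
ferric chloride hexahydrate: 0.238 mmol/L × 270.3 mg/mmol × 0.31 L = 19.94 mg
calcium chloride: V = C2·V2/C1 = 5.57 mM × 310 mL ÷ 115 mM = 15.01 mL
casein hydrolysate: 2.6 g/L × 0.31 L = 0.806 g = 806.00 mg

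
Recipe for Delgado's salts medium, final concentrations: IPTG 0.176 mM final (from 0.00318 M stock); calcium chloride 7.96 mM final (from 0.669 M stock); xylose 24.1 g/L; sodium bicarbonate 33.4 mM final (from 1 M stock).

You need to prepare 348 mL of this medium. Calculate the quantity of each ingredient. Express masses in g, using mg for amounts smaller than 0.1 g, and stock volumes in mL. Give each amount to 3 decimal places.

IPTG 19.260 mL; calcium chloride 4.141 mL; xylose 8.387 g; sodium bicarbonate 11.623 mL

Working volume: 348 mL = 0.348 L.
IPTG: C1V1 = C2V2 → 0.176 mM × 348 mL ÷ 3.18 mM = 19.260 mL
calcium chloride: V = C2·V2/C1 = 7.96 mM × 348 mL ÷ 669 mM = 4.141 mL
xylose: 24.1 g/L × 0.348 L = 8.387 g
sodium bicarbonate: dilute stock: 33.4 mM × 348 mL ÷ 1000 mM = 11.623 mL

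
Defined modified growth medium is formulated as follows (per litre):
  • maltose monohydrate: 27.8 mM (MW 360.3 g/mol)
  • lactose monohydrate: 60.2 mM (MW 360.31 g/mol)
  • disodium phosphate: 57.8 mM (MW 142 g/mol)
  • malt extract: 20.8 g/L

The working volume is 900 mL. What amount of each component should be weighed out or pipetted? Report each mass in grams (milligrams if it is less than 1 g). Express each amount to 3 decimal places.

maltose monohydrate 9.015 g; lactose monohydrate 19.522 g; disodium phosphate 7.387 g; malt extract 18.720 g

Target volume = 900 mL = 0.9 L.
maltose monohydrate: 27.8 mmol/L × 360.3 g/mol × 0.9 L ÷ 1000 = 9.015 g
lactose monohydrate: 60.2 mmol/L × 360.31 g/mol × 0.9 L ÷ 1000 = 19.522 g
disodium phosphate: 57.8 mmol/L × 142 g/mol × 0.9 L ÷ 1000 = 7.387 g
malt extract: 20.8 g/L × 0.9 L = 18.720 g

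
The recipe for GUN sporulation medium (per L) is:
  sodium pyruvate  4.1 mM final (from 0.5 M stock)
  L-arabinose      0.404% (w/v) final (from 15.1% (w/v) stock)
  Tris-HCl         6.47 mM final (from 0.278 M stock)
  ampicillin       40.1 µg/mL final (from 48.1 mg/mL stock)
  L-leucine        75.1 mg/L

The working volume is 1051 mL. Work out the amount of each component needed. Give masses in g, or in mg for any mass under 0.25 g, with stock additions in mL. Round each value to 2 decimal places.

Working volume: 1051 mL = 1.051 L.
sodium pyruvate: C1V1 = C2V2 → 4.1 mM × 1051 mL ÷ 500 mM = 8.62 mL
L-arabinose: V = C2·V2/C1 = 0.404% ÷ 15.1% × 1051 mL = 28.12 mL
Tris-HCl: C1V1 = C2V2 → 6.47 mM × 1051 mL ÷ 278 mM = 24.46 mL
ampicillin: dilute stock: 40.1 µg/mL × 1051 mL ÷ 48100 µg/mL = 0.88 mL
L-leucine: 75.1 mg/L × 1.051 L = 78.93 mg

sodium pyruvate 8.62 mL; L-arabinose 28.12 mL; Tris-HCl 24.46 mL; ampicillin 0.88 mL; L-leucine 78.93 mg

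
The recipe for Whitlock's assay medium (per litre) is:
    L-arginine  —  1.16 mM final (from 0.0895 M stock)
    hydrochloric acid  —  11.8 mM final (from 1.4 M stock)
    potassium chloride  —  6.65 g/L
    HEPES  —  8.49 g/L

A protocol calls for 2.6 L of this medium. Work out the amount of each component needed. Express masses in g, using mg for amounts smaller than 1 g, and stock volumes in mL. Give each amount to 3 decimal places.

L-arginine 33.698 mL; hydrochloric acid 21.914 mL; potassium chloride 17.290 g; HEPES 22.074 g

Working volume: 2.6 L.
L-arginine: V = C2·V2/C1 = 1.16 mM × 2600 mL ÷ 89.5 mM = 33.698 mL
hydrochloric acid: V = C2·V2/C1 = 11.8 mM × 2600 mL ÷ 1400 mM = 21.914 mL
potassium chloride: 6.65 g/L × 2.6 L = 17.290 g
HEPES: 8.49 g/L × 2.6 L = 22.074 g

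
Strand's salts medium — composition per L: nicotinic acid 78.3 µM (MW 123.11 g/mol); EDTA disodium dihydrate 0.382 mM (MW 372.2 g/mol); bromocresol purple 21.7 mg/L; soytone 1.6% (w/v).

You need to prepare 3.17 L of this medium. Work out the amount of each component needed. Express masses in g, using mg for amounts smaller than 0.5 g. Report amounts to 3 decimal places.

nicotinic acid 30.557 mg; EDTA disodium dihydrate 450.712 mg; bromocresol purple 68.789 mg; soytone 50.720 g

Scale factor relative to 1 L: 3.17.
nicotinic acid: 78.3 µmol/L × 123.11 g/mol × 3.17 L ÷ 1000 = 30.557 mg
EDTA disodium dihydrate: 0.382 mmol/L × 372.2 mg/mmol × 3.17 L = 450.712 mg
bromocresol purple: 21.7 mg/L × 3.17 L = 68.789 mg
soytone: 1.6% w/v = 16 g/L → 16 × 3.17 L = 50.720 g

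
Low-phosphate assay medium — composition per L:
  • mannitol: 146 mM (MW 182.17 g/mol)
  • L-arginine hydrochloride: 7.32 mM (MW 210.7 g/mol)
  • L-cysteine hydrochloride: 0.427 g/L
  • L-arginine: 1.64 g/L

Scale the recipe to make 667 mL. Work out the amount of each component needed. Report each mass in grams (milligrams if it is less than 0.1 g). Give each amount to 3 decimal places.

mannitol 17.740 g; L-arginine hydrochloride 1.029 g; L-cysteine hydrochloride 0.285 g; L-arginine 1.094 g

Working volume: 667 mL = 0.667 L.
mannitol: 146 mmol/L × 182.17 g/mol × 0.667 L ÷ 1000 = 17.740 g
L-arginine hydrochloride: 7.32 mmol/L × 210.7 g/mol × 0.667 L ÷ 1000 = 1.029 g
L-cysteine hydrochloride: 0.427 g/L × 0.667 L = 0.285 g
L-arginine: 1.64 g/L × 0.667 L = 1.094 g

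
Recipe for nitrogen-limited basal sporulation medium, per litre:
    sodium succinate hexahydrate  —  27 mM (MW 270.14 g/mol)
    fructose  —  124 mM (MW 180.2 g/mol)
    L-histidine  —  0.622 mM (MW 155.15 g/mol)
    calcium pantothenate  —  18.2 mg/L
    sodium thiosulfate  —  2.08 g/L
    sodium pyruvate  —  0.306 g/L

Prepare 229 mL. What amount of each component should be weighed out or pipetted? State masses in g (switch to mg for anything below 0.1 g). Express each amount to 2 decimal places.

Target volume = 229 mL = 0.229 L.
sodium succinate hexahydrate: 27 mmol/L × 270.14 g/mol × 0.229 L ÷ 1000 = 1.67 g
fructose: 124 mmol/L × 180.2 g/mol × 0.229 L ÷ 1000 = 5.12 g
L-histidine: 0.622 mmol/L × 155.15 mg/mmol × 0.229 L = 22.10 mg
calcium pantothenate: 18.2 mg/L × 0.229 L = 4.17 mg
sodium thiosulfate: 2.08 g/L × 0.229 L = 0.48 g
sodium pyruvate: 0.306 g/L × 0.229 L = 0.070074 g = 70.07 mg

sodium succinate hexahydrate 1.67 g; fructose 5.12 g; L-histidine 22.10 mg; calcium pantothenate 4.17 mg; sodium thiosulfate 0.48 g; sodium pyruvate 70.07 mg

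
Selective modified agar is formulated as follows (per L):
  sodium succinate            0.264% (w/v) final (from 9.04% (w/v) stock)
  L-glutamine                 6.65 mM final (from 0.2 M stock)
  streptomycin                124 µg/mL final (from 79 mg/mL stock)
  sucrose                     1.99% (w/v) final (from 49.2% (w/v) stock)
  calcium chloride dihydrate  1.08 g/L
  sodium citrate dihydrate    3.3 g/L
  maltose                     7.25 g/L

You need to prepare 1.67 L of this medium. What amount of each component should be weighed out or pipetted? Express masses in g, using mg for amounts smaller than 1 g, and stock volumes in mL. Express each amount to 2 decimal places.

sodium succinate 48.77 mL; L-glutamine 55.53 mL; streptomycin 2.62 mL; sucrose 67.55 mL; calcium chloride dihydrate 1.80 g; sodium citrate dihydrate 5.51 g; maltose 12.11 g

Scale factor relative to 1 L: 1.67.
sodium succinate: C1V1 = C2V2 → 0.264% ÷ 9.04% × 1670 mL = 48.77 mL
L-glutamine: C1V1 = C2V2 → 6.65 mM × 1670 mL ÷ 200 mM = 55.53 mL
streptomycin: C1V1 = C2V2 → 124 µg/mL × 1670 mL ÷ 79000 µg/mL = 2.62 mL
sucrose: V = C2·V2/C1 = 1.99% ÷ 49.2% × 1670 mL = 67.55 mL
calcium chloride dihydrate: 1.08 g/L × 1.67 L = 1.80 g
sodium citrate dihydrate: 3.3 g/L × 1.67 L = 5.51 g
maltose: 7.25 g/L × 1.67 L = 12.11 g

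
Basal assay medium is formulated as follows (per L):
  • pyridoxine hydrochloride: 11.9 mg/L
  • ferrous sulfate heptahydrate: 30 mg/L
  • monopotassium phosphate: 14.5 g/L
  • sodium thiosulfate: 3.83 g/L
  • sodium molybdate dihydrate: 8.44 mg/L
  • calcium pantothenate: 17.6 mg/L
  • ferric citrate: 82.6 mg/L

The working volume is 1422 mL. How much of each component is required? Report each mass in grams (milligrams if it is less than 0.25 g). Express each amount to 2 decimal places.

Target volume = 1422 mL = 1.422 L.
pyridoxine hydrochloride: 11.9 mg/L × 1.422 L = 16.92 mg
ferrous sulfate heptahydrate: 30 mg/L × 1.422 L = 42.66 mg
monopotassium phosphate: 14.5 g/L × 1.422 L = 20.62 g
sodium thiosulfate: 3.83 g/L × 1.422 L = 5.45 g
sodium molybdate dihydrate: 8.44 mg/L × 1.422 L = 12.00 mg
calcium pantothenate: 17.6 mg/L × 1.422 L = 25.03 mg
ferric citrate: 82.6 mg/L × 1.422 L = 117.46 mg

pyridoxine hydrochloride 16.92 mg; ferrous sulfate heptahydrate 42.66 mg; monopotassium phosphate 20.62 g; sodium thiosulfate 5.45 g; sodium molybdate dihydrate 12.00 mg; calcium pantothenate 25.03 mg; ferric citrate 117.46 mg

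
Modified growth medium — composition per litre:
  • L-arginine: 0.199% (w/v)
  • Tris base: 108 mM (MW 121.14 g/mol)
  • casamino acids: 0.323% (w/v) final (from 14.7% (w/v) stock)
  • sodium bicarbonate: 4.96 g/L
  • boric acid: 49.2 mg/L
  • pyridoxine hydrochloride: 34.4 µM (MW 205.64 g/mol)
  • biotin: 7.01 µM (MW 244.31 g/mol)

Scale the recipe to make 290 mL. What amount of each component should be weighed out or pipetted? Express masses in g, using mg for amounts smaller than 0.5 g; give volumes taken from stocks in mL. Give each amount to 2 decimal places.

Scale factor relative to 1 L: 0.29.
L-arginine: 0.199 g per 100 mL × 290 mL ÷ 100 = 0.58 g
Tris base: 108 mmol/L × 121.14 g/mol × 0.29 L ÷ 1000 = 3.79 g
casamino acids: V = C2·V2/C1 = 0.323% ÷ 14.7% × 290 mL = 6.37 mL
sodium bicarbonate: 4.96 g/L × 0.29 L = 1.44 g
boric acid: 49.2 mg/L × 0.29 L = 14.27 mg
pyridoxine hydrochloride: 34.4 µmol/L × 205.64 g/mol × 0.29 L ÷ 1000 = 2.05 mg
biotin: 7.01 µmol/L × 244.31 g/mol × 0.29 L ÷ 1000 = 0.50 mg

L-arginine 0.58 g; Tris base 3.79 g; casamino acids 6.37 mL; sodium bicarbonate 1.44 g; boric acid 14.27 mg; pyridoxine hydrochloride 2.05 mg; biotin 0.50 mg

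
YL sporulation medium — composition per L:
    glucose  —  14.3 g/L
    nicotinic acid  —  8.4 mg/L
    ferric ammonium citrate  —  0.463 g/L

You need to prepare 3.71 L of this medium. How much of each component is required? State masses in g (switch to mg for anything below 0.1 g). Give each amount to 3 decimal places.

Scale factor relative to 1 L: 3.71.
glucose: 14.3 g/L × 3.71 L = 53.053 g
nicotinic acid: 8.4 mg/L × 3.71 L = 31.164 mg
ferric ammonium citrate: 0.463 g/L × 3.71 L = 1.718 g

glucose 53.053 g; nicotinic acid 31.164 mg; ferric ammonium citrate 1.718 g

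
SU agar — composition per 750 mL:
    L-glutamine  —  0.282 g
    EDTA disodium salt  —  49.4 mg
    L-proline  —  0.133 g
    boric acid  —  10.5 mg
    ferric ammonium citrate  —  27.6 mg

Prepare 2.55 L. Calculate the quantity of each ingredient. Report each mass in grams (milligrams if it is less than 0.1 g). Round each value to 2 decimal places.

L-glutamine 0.96 g; EDTA disodium salt 0.17 g; L-proline 0.45 g; boric acid 35.70 mg; ferric ammonium citrate 93.84 mg

Scale factor = 2550 mL / 750 mL = 3.4.
L-glutamine: 0.282 g × (2550 mL / 750 mL) = 0.96 g
EDTA disodium salt: 49.4 mg × (2550 mL / 750 mL) = 167.96 mg = 0.17 g
L-proline: 0.133 g × (2550 mL / 750 mL) = 0.45 g
boric acid: 10.5 mg × (2550 mL / 750 mL) = 35.70 mg
ferric ammonium citrate: 27.6 mg × (2550 mL / 750 mL) = 93.84 mg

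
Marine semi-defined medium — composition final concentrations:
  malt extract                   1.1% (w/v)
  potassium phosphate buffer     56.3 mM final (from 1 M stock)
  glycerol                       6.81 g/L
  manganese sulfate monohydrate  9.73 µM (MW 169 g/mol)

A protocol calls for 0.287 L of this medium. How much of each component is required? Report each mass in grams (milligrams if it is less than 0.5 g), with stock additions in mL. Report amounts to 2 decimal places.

malt extract 3.16 g; potassium phosphate buffer 16.16 mL; glycerol 1.95 g; manganese sulfate monohydrate 0.47 mg

Scale factor relative to 1 L: 0.287.
malt extract: 1.1 g per 100 mL × 287 mL ÷ 100 = 3.16 g
potassium phosphate buffer: dilute stock: 56.3 mM × 287 mL ÷ 1000 mM = 16.16 mL
glycerol: 6.81 g/L × 0.287 L = 1.95 g
manganese sulfate monohydrate: 9.73 µmol/L × 169 g/mol × 0.287 L ÷ 1000 = 0.47 mg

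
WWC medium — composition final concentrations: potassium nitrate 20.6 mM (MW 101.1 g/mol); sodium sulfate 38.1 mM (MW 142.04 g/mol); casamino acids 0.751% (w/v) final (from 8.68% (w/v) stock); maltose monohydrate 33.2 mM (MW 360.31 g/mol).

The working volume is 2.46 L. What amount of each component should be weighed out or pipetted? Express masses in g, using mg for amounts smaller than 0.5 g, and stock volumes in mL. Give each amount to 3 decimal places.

potassium nitrate 5.123 g; sodium sulfate 13.313 g; casamino acids 212.841 mL; maltose monohydrate 29.427 g

Scale factor relative to 1 L: 2.46.
potassium nitrate: 20.6 mmol/L × 101.1 g/mol × 2.46 L ÷ 1000 = 5.123 g
sodium sulfate: 38.1 mmol/L × 142.04 g/mol × 2.46 L ÷ 1000 = 13.313 g
casamino acids: V = C2·V2/C1 = 0.751% ÷ 8.68% × 2460 mL = 212.841 mL
maltose monohydrate: 33.2 mmol/L × 360.31 g/mol × 2.46 L ÷ 1000 = 29.427 g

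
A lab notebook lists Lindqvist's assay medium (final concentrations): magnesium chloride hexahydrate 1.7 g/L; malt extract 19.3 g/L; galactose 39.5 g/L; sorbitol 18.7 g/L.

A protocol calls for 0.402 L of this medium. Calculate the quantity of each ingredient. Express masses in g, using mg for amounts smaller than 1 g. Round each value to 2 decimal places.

magnesium chloride hexahydrate 683.40 mg; malt extract 7.76 g; galactose 15.88 g; sorbitol 7.52 g

Scale factor relative to 1 L: 0.402.
magnesium chloride hexahydrate: 1.7 g/L × 0.402 L = 0.6834 g = 683.40 mg
malt extract: 19.3 g/L × 0.402 L = 7.76 g
galactose: 39.5 g/L × 0.402 L = 15.88 g
sorbitol: 18.7 g/L × 0.402 L = 7.52 g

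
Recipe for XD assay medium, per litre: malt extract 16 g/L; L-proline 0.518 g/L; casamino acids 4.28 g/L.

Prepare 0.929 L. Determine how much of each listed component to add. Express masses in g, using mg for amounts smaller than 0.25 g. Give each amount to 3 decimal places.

Working volume: 0.929 L.
malt extract: 16 g/L × 0.929 L = 14.864 g
L-proline: 0.518 g/L × 0.929 L = 0.481 g
casamino acids: 4.28 g/L × 0.929 L = 3.976 g

malt extract 14.864 g; L-proline 0.481 g; casamino acids 3.976 g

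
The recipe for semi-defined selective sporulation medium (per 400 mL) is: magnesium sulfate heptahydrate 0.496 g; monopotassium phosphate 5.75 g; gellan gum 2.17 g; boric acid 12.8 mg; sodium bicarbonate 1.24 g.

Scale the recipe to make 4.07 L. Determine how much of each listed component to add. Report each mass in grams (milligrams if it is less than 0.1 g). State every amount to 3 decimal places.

magnesium sulfate heptahydrate 5.047 g; monopotassium phosphate 58.506 g; gellan gum 22.080 g; boric acid 0.130 g; sodium bicarbonate 12.617 g

Scale factor = 4070 mL / 400 mL = 10.175.
magnesium sulfate heptahydrate: 0.496 g × (4070 mL / 400 mL) = 5.047 g
monopotassium phosphate: 5.75 g × (4070 mL / 400 mL) = 58.506 g
gellan gum: 2.17 g × (4070 mL / 400 mL) = 22.080 g
boric acid: 12.8 mg × (4070 mL / 400 mL) = 130.24 mg = 0.130 g
sodium bicarbonate: 1.24 g × (4070 mL / 400 mL) = 12.617 g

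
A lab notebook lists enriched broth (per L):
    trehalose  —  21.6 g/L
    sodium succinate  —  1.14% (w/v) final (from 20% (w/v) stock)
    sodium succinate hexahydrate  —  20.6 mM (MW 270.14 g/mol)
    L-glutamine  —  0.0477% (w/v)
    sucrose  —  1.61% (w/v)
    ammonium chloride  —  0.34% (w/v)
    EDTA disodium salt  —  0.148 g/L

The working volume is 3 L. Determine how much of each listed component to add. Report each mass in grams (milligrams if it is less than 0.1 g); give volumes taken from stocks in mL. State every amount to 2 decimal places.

trehalose 64.80 g; sodium succinate 171.00 mL; sodium succinate hexahydrate 16.69 g; L-glutamine 1.43 g; sucrose 48.30 g; ammonium chloride 10.20 g; EDTA disodium salt 0.44 g

Scale factor relative to 1 L: 3.
trehalose: 21.6 g/L × 3 L = 64.80 g
sodium succinate: C1V1 = C2V2 → 1.14% ÷ 20% × 3000 mL = 171.00 mL
sodium succinate hexahydrate: 20.6 mmol/L × 270.14 g/mol × 3 L ÷ 1000 = 16.69 g
L-glutamine: 0.0477 g per 100 mL × 3000 mL ÷ 100 = 1.43 g
sucrose: 1.61 g per 100 mL × 3000 mL ÷ 100 = 48.30 g
ammonium chloride: 0.34 g per 100 mL × 3000 mL ÷ 100 = 10.20 g
EDTA disodium salt: 0.148 g/L × 3 L = 0.44 g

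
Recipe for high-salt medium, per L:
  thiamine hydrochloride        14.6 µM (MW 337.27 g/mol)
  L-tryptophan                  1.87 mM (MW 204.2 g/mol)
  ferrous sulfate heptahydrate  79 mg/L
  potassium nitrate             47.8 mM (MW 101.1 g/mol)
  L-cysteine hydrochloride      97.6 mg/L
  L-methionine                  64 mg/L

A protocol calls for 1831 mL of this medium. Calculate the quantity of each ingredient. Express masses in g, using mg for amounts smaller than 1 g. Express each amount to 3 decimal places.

Target volume = 1831 mL = 1.831 L.
thiamine hydrochloride: 14.6 µmol/L × 337.27 g/mol × 1.831 L ÷ 1000 = 9.016 mg
L-tryptophan: 1.87 mmol/L × 204.2 mg/mmol × 1.831 L = 699.175 mg
ferrous sulfate heptahydrate: 79 mg/L × 1.831 L = 144.649 mg
potassium nitrate: 47.8 mmol/L × 101.1 g/mol × 1.831 L ÷ 1000 = 8.848 g
L-cysteine hydrochloride: 97.6 mg/L × 1.831 L = 178.706 mg
L-methionine: 64 mg/L × 1.831 L = 117.184 mg

thiamine hydrochloride 9.016 mg; L-tryptophan 699.175 mg; ferrous sulfate heptahydrate 144.649 mg; potassium nitrate 8.848 g; L-cysteine hydrochloride 178.706 mg; L-methionine 117.184 mg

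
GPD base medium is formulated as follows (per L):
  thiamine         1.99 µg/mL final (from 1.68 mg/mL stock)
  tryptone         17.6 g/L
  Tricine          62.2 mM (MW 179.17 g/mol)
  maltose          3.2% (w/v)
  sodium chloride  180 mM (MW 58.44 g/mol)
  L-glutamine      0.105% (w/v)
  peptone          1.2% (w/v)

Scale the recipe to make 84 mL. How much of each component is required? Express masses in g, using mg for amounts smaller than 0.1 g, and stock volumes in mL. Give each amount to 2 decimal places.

thiamine 0.10 mL; tryptone 1.48 g; Tricine 0.94 g; maltose 2.69 g; sodium chloride 0.88 g; L-glutamine 88.20 mg; peptone 1.01 g

Target volume = 84 mL = 0.084 L.
thiamine: C1V1 = C2V2 → 1.99 µg/mL × 84 mL ÷ 1680 µg/mL = 0.10 mL
tryptone: 17.6 g/L × 0.084 L = 1.48 g
Tricine: 62.2 mmol/L × 179.17 g/mol × 0.084 L ÷ 1000 = 0.94 g
maltose: 3.2 g per 100 mL × 84 mL ÷ 100 = 2.69 g
sodium chloride: 180 mmol/L × 58.44 g/mol × 0.084 L ÷ 1000 = 0.88 g
L-glutamine: 0.105 g per 100 mL × 84 mL ÷ 100 = 0.0882 g = 88.20 mg
peptone: 1.2 g per 100 mL × 84 mL ÷ 100 = 1.01 g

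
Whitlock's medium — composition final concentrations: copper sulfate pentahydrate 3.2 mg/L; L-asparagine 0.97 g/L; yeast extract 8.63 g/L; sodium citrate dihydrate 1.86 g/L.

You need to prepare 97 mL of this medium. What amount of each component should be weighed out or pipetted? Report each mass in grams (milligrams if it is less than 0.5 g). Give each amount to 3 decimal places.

copper sulfate pentahydrate 0.310 mg; L-asparagine 94.090 mg; yeast extract 0.837 g; sodium citrate dihydrate 180.420 mg

Scale factor relative to 1 L: 0.097.
copper sulfate pentahydrate: 3.2 mg/L × 0.097 L = 0.310 mg
L-asparagine: 0.97 g/L × 0.097 L = 0.09409 g = 94.090 mg
yeast extract: 8.63 g/L × 0.097 L = 0.837 g
sodium citrate dihydrate: 1.86 g/L × 0.097 L = 0.18042 g = 180.420 mg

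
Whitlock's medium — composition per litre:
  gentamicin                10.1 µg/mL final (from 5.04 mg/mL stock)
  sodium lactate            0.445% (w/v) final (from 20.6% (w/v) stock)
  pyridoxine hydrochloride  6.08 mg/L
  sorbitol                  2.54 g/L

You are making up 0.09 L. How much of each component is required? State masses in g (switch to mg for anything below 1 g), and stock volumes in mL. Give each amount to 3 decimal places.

Working volume: 0.09 L.
gentamicin: V = C2·V2/C1 = 10.1 µg/mL × 90 mL ÷ 5040 µg/mL = 0.180 mL
sodium lactate: dilute stock: 0.445% ÷ 20.6% × 90 mL = 1.944 mL
pyridoxine hydrochloride: 6.08 mg/L × 0.09 L = 0.547 mg
sorbitol: 2.54 g/L × 0.09 L = 0.2286 g = 228.600 mg

gentamicin 0.180 mL; sodium lactate 1.944 mL; pyridoxine hydrochloride 0.547 mg; sorbitol 228.600 mg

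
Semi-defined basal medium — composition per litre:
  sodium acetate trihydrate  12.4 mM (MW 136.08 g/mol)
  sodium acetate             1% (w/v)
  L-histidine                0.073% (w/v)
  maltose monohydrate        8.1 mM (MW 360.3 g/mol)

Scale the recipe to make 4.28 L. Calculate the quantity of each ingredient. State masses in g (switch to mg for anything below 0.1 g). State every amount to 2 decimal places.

sodium acetate trihydrate 7.22 g; sodium acetate 42.80 g; L-histidine 3.12 g; maltose monohydrate 12.49 g

Working volume: 4.28 L.
sodium acetate trihydrate: 12.4 mmol/L × 136.08 g/mol × 4.28 L ÷ 1000 = 7.22 g
sodium acetate: 1 g per 100 mL × 4280 mL ÷ 100 = 42.80 g
L-histidine: 0.073% w/v = 0.73 g/L → 0.73 × 4.28 L = 3.12 g
maltose monohydrate: 8.1 mmol/L × 360.3 g/mol × 4.28 L ÷ 1000 = 12.49 g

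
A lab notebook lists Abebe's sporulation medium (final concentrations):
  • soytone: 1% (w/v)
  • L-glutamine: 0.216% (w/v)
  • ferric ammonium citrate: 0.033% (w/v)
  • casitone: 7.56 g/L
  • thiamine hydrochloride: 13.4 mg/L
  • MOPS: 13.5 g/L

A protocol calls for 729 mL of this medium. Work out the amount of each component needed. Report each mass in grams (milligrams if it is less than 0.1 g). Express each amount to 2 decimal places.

soytone 7.29 g; L-glutamine 1.57 g; ferric ammonium citrate 0.24 g; casitone 5.51 g; thiamine hydrochloride 9.77 mg; MOPS 9.84 g

Target volume = 729 mL = 0.729 L.
soytone: 1 g per 100 mL × 729 mL ÷ 100 = 7.29 g
L-glutamine: 0.216% w/v = 2.16 g/L → 2.16 × 0.729 L = 1.57 g
ferric ammonium citrate: 0.033 g per 100 mL × 729 mL ÷ 100 = 0.24 g
casitone: 7.56 g/L × 0.729 L = 5.51 g
thiamine hydrochloride: 13.4 mg/L × 0.729 L = 9.77 mg
MOPS: 13.5 g/L × 0.729 L = 9.84 g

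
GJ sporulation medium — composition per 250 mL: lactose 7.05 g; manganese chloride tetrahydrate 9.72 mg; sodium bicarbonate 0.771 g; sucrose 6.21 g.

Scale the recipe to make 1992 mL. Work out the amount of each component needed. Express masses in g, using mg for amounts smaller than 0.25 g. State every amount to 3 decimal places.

lactose 56.174 g; manganese chloride tetrahydrate 77.449 mg; sodium bicarbonate 6.143 g; sucrose 49.481 g

Scale factor = 1992 mL / 250 mL = 7.968.
lactose: 7.05 g × (1992 mL / 250 mL) = 56.174 g
manganese chloride tetrahydrate: 9.72 mg × (1992 mL / 250 mL) = 77.449 mg
sodium bicarbonate: 0.771 g × (1992 mL / 250 mL) = 6.143 g
sucrose: 6.21 g × (1992 mL / 250 mL) = 49.481 g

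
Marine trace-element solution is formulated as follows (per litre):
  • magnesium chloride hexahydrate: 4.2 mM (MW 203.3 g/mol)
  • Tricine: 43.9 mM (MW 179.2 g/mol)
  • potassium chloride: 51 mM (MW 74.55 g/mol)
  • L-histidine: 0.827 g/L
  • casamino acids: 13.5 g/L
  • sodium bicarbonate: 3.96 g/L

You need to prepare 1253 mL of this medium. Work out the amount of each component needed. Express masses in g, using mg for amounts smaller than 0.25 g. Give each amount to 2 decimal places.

magnesium chloride hexahydrate 1.07 g; Tricine 9.86 g; potassium chloride 4.76 g; L-histidine 1.04 g; casamino acids 16.92 g; sodium bicarbonate 4.96 g

Working volume: 1253 mL = 1.253 L.
magnesium chloride hexahydrate: 4.2 mmol/L × 203.3 g/mol × 1.253 L ÷ 1000 = 1.07 g
Tricine: 43.9 mmol/L × 179.2 g/mol × 1.253 L ÷ 1000 = 9.86 g
potassium chloride: 51 mmol/L × 74.55 g/mol × 1.253 L ÷ 1000 = 4.76 g
L-histidine: 0.827 g/L × 1.253 L = 1.04 g
casamino acids: 13.5 g/L × 1.253 L = 16.92 g
sodium bicarbonate: 3.96 g/L × 1.253 L = 4.96 g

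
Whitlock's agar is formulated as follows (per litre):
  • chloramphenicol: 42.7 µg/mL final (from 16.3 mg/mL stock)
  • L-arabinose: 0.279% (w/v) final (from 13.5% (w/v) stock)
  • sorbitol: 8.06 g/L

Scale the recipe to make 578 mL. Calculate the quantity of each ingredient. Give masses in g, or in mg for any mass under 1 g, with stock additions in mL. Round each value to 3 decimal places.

Scale factor relative to 1 L: 0.578.
chloramphenicol: V = C2·V2/C1 = 42.7 µg/mL × 578 mL ÷ 16300 µg/mL = 1.514 mL
L-arabinose: C1V1 = C2V2 → 0.279% ÷ 13.5% × 578 mL = 11.945 mL
sorbitol: 8.06 g/L × 0.578 L = 4.659 g

chloramphenicol 1.514 mL; L-arabinose 11.945 mL; sorbitol 4.659 g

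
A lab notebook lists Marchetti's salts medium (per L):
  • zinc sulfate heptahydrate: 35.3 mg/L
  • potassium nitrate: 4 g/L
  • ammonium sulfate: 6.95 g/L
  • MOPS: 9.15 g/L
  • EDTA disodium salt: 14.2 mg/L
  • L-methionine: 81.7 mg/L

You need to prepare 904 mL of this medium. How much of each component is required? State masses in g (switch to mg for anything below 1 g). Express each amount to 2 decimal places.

Working volume: 904 mL = 0.904 L.
zinc sulfate heptahydrate: 35.3 mg/L × 0.904 L = 31.91 mg
potassium nitrate: 4 g/L × 0.904 L = 3.62 g
ammonium sulfate: 6.95 g/L × 0.904 L = 6.28 g
MOPS: 9.15 g/L × 0.904 L = 8.27 g
EDTA disodium salt: 14.2 mg/L × 0.904 L = 12.84 mg
L-methionine: 81.7 mg/L × 0.904 L = 73.86 mg

zinc sulfate heptahydrate 31.91 mg; potassium nitrate 3.62 g; ammonium sulfate 6.28 g; MOPS 8.27 g; EDTA disodium salt 12.84 mg; L-methionine 73.86 mg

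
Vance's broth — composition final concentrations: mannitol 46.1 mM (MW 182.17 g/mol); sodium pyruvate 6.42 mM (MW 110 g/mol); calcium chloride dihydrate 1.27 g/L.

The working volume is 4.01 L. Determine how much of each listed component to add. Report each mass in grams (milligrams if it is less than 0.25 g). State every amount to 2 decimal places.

mannitol 33.68 g; sodium pyruvate 2.83 g; calcium chloride dihydrate 5.09 g

Working volume: 4.01 L.
mannitol: 46.1 mmol/L × 182.17 g/mol × 4.01 L ÷ 1000 = 33.68 g
sodium pyruvate: 6.42 mmol/L × 110 g/mol × 4.01 L ÷ 1000 = 2.83 g
calcium chloride dihydrate: 1.27 g/L × 4.01 L = 5.09 g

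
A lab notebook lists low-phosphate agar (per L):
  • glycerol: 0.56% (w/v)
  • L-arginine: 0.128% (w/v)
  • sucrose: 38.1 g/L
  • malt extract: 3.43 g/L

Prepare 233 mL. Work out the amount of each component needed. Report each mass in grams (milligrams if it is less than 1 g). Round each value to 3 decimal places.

Working volume: 233 mL = 0.233 L.
glycerol: 0.56 g per 100 mL × 233 mL ÷ 100 = 1.305 g
L-arginine: 0.128% w/v = 1.28 g/L → 1.28 × 0.233 L = 0.29824 g = 298.240 mg
sucrose: 38.1 g/L × 0.233 L = 8.877 g
malt extract: 3.43 g/L × 0.233 L = 0.79919 g = 799.190 mg

glycerol 1.305 g; L-arginine 298.240 mg; sucrose 8.877 g; malt extract 799.190 mg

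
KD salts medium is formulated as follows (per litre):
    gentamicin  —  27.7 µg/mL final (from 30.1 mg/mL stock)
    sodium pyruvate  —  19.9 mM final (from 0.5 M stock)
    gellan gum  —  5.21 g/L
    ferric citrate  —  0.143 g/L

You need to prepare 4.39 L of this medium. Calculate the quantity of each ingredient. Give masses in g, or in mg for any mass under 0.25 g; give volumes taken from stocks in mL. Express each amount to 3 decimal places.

gentamicin 4.040 mL; sodium pyruvate 174.722 mL; gellan gum 22.872 g; ferric citrate 0.628 g

Working volume: 4.39 L.
gentamicin: C1V1 = C2V2 → 27.7 µg/mL × 4390 mL ÷ 30100 µg/mL = 4.040 mL
sodium pyruvate: dilute stock: 19.9 mM × 4390 mL ÷ 500 mM = 174.722 mL
gellan gum: 5.21 g/L × 4.39 L = 22.872 g
ferric citrate: 0.143 g/L × 4.39 L = 0.628 g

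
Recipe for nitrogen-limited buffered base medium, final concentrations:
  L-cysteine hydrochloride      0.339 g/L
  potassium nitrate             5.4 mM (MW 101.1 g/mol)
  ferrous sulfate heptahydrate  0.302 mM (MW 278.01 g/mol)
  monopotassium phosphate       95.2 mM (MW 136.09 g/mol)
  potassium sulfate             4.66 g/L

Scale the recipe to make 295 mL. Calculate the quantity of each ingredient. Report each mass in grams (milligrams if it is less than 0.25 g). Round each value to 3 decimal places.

L-cysteine hydrochloride 100.005 mg; potassium nitrate 161.052 mg; ferrous sulfate heptahydrate 24.768 mg; monopotassium phosphate 3.822 g; potassium sulfate 1.375 g

Working volume: 295 mL = 0.295 L.
L-cysteine hydrochloride: 0.339 g/L × 0.295 L = 0.100005 g = 100.005 mg
potassium nitrate: 5.4 mmol/L × 101.1 mg/mmol × 0.295 L = 161.052 mg
ferrous sulfate heptahydrate: 0.302 mmol/L × 278.01 mg/mmol × 0.295 L = 24.768 mg
monopotassium phosphate: 95.2 mmol/L × 136.09 g/mol × 0.295 L ÷ 1000 = 3.822 g
potassium sulfate: 4.66 g/L × 0.295 L = 1.375 g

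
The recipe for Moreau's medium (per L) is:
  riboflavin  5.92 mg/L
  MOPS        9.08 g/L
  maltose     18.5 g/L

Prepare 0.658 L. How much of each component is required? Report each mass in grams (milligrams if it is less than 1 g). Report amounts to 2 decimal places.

Working volume: 0.658 L.
riboflavin: 5.92 mg/L × 0.658 L = 3.90 mg
MOPS: 9.08 g/L × 0.658 L = 5.97 g
maltose: 18.5 g/L × 0.658 L = 12.17 g

riboflavin 3.90 mg; MOPS 5.97 g; maltose 12.17 g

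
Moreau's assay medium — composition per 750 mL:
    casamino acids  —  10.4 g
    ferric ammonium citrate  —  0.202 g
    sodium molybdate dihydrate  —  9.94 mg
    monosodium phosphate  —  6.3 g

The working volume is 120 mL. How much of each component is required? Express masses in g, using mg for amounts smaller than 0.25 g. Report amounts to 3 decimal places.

Scale factor = 120 mL / 750 mL = 0.16.
casamino acids: 10.4 g × (120 mL / 750 mL) = 1.664 g
ferric ammonium citrate: 0.202 g × (120 mL / 750 mL) = 0.03232 g = 32.320 mg
sodium molybdate dihydrate: 9.94 mg × (120 mL / 750 mL) = 1.590 mg
monosodium phosphate: 6.3 g × (120 mL / 750 mL) = 1.008 g

casamino acids 1.664 g; ferric ammonium citrate 32.320 mg; sodium molybdate dihydrate 1.590 mg; monosodium phosphate 1.008 g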